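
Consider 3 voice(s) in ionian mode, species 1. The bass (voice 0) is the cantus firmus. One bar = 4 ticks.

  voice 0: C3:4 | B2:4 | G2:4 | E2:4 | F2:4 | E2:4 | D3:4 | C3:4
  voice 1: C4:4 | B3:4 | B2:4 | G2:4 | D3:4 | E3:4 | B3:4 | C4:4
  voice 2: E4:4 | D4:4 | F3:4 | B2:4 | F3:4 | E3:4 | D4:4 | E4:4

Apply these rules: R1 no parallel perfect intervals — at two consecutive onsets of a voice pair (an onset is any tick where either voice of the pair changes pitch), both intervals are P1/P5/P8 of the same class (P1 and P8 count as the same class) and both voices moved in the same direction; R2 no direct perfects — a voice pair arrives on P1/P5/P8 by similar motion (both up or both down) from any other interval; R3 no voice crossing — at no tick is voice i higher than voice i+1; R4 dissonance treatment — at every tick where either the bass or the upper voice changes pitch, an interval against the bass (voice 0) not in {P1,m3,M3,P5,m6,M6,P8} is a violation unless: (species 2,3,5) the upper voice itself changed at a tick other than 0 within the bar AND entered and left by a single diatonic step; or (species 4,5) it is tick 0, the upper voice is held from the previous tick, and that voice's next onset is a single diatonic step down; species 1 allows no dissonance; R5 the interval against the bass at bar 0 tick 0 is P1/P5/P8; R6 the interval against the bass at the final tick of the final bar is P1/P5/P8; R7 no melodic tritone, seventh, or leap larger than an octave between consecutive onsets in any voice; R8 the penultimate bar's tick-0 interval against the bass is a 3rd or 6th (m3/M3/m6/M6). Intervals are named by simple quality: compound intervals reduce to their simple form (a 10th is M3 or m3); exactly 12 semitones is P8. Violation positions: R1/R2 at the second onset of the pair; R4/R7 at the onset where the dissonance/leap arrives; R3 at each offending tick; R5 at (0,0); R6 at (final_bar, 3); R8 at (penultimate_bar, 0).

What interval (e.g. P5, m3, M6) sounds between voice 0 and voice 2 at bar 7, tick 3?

M3

voice 0=C3 voice 2=E4 -> M3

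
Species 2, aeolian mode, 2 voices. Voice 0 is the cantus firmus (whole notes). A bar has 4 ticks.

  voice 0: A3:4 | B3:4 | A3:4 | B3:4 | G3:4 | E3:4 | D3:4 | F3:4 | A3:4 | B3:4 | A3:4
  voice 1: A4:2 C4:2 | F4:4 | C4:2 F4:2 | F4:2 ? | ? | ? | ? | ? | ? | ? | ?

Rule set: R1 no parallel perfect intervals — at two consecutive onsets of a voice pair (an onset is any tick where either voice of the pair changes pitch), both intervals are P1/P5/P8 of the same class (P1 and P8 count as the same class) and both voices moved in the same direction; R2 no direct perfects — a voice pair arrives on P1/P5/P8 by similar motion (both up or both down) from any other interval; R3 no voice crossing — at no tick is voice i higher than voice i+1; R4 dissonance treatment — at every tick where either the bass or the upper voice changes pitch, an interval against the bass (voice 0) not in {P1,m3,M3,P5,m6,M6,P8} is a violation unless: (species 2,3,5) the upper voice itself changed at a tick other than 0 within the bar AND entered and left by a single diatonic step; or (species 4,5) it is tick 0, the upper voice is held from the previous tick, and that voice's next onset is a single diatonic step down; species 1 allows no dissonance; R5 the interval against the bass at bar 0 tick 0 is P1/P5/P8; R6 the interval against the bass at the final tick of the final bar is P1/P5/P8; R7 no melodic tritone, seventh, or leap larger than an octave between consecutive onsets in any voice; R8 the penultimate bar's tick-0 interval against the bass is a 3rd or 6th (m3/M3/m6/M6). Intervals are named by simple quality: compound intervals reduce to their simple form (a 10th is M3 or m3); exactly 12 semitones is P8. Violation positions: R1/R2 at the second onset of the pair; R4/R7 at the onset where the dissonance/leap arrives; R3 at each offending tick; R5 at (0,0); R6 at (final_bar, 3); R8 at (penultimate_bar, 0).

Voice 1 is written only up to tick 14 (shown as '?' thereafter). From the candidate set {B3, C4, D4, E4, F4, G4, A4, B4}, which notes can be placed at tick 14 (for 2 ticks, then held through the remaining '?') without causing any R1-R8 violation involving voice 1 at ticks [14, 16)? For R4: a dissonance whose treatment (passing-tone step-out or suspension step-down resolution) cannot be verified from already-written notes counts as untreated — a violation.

B3: violates R7
C4: violates R4
D4: legal
E4: violates R4
F4: legal
G4: legal
A4: violates R4
B4: violates R7

{D4, F4, G4}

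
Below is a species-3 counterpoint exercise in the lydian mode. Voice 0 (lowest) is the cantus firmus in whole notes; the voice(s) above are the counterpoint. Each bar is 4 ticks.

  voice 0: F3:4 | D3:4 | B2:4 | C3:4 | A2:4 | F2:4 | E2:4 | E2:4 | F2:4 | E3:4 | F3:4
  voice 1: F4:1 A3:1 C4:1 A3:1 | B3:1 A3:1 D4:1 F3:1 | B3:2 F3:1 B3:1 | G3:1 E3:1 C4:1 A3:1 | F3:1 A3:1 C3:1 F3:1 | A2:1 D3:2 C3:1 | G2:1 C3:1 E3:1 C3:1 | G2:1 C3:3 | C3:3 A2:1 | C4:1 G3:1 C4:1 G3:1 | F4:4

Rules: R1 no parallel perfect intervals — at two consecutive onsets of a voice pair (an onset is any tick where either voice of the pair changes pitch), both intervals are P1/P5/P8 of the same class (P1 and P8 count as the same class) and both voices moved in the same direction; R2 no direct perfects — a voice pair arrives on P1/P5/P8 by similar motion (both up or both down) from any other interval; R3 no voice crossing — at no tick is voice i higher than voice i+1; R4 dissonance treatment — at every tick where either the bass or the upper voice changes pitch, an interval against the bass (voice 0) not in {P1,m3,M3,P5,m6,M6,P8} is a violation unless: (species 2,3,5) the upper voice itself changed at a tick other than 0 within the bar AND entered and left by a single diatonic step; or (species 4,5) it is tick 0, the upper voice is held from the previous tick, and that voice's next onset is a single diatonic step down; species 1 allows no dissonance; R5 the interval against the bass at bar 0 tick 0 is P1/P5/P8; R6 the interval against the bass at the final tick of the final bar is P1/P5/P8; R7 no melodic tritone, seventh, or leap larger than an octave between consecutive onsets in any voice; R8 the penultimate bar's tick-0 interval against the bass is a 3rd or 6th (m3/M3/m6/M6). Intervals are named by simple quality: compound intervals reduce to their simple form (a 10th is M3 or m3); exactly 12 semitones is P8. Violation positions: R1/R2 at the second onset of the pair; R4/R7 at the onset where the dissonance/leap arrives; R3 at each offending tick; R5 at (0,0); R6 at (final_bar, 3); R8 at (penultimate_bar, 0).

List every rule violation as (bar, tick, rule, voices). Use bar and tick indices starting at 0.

bar 0: v0=F3 v1=F4 downbeat P8
bar 1: v0=D3 v1=B3 downbeat M6
bar 2: v0=B2 v1=B3 downbeat P8
bar 3: v0=C3 v1=G3 downbeat P5
bar 4: v0=A2 v1=F3 downbeat m6
bar 5: v0=F2 v1=A2 downbeat M3
bar 6: v0=E2 v1=G2 downbeat m3
bar 7: v0=E2 v1=G2 downbeat m3
bar 8: v0=F2 v1=C3 downbeat P5
bar 9: v0=E3 v1=C4 downbeat m6
bar 10: v0=F3 v1=F4 downbeat P8
  -> R7 @ bar 2 tick 0 v(1,): F3->B3 leap 6st
  -> R4 @ bar 2 tick 2 v(0, 1): B2/F3 TT untreated
  -> R7 @ bar 2 tick 2 v(1,): B3->F3 leap 6st
  -> R7 @ bar 2 tick 3 v(1,): F3->B3 leap 6st
  -> R7 @ bar 9 tick 0 v(0,): F2->E3 leap 11st
  -> R7 @ bar 9 tick 0 v(1,): A2->C4 leap 15st
  -> R2 @ bar 10 tick 0 v(0, 1): E3/G3 m3 -> F3/F4 P8 similar
  -> R7 @ bar 10 tick 0 v(1,): G3->F4 leap 10st

(2, 0, R7, (1,))
(2, 2, R4, (0, 1))
(2, 2, R7, (1,))
(2, 3, R7, (1,))
(9, 0, R7, (0,))
(9, 0, R7, (1,))
(10, 0, R2, (0, 1))
(10, 0, R7, (1,))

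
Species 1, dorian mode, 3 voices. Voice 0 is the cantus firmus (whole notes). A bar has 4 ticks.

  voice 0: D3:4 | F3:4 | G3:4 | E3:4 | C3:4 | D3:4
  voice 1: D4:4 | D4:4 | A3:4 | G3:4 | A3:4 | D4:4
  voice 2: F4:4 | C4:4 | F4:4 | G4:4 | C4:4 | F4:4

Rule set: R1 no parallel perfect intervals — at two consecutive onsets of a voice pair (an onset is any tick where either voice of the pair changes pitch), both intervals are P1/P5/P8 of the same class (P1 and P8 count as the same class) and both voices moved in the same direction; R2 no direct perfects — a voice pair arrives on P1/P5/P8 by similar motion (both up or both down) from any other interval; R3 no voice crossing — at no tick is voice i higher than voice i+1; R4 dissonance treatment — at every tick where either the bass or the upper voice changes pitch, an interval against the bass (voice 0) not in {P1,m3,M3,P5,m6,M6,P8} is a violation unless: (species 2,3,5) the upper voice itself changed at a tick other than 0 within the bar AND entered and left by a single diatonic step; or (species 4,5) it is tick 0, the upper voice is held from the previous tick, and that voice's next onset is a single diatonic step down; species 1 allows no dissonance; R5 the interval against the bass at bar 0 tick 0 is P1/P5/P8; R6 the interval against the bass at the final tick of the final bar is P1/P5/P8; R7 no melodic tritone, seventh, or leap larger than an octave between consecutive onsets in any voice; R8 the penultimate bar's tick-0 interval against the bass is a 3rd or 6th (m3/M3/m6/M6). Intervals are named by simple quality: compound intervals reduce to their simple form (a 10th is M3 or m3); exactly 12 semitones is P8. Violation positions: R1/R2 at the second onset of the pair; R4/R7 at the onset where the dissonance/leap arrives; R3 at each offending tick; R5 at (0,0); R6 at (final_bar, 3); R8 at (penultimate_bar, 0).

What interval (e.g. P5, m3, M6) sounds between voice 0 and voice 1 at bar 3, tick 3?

voice 0=E3 voice 1=G3 -> m3

m3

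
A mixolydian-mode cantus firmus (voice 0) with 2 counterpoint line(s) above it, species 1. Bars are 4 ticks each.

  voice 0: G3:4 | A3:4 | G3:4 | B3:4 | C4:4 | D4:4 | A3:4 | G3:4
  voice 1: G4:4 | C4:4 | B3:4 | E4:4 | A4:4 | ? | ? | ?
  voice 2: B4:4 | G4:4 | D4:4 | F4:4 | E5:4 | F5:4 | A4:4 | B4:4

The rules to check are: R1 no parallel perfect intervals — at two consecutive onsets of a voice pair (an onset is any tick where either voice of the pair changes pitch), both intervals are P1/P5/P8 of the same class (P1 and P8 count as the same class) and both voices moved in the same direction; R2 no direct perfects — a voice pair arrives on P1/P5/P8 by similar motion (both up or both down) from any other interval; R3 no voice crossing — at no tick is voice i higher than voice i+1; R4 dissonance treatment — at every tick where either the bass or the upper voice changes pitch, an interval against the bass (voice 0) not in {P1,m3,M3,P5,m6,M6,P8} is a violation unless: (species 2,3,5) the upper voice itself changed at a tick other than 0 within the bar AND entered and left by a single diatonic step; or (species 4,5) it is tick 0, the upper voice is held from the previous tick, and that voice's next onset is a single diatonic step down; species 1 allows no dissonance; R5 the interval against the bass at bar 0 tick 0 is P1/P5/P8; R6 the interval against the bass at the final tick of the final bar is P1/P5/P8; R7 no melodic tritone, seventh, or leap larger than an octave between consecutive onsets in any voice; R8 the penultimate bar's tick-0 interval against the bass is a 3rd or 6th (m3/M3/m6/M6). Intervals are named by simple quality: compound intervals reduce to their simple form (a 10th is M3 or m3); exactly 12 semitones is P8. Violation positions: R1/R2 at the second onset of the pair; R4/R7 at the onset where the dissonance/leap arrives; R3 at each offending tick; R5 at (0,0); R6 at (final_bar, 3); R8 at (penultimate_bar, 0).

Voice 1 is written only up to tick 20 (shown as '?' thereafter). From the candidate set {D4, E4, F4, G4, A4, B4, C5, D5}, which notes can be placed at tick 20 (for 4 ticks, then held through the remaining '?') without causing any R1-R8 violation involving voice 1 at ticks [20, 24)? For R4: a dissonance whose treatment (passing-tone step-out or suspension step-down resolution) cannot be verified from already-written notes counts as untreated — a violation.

D4: legal
E4: violates R4
F4: legal
G4: violates R4
A4: legal
B4: legal
C5: violates R4
D5: violates R2

{A4, B4, D4, F4}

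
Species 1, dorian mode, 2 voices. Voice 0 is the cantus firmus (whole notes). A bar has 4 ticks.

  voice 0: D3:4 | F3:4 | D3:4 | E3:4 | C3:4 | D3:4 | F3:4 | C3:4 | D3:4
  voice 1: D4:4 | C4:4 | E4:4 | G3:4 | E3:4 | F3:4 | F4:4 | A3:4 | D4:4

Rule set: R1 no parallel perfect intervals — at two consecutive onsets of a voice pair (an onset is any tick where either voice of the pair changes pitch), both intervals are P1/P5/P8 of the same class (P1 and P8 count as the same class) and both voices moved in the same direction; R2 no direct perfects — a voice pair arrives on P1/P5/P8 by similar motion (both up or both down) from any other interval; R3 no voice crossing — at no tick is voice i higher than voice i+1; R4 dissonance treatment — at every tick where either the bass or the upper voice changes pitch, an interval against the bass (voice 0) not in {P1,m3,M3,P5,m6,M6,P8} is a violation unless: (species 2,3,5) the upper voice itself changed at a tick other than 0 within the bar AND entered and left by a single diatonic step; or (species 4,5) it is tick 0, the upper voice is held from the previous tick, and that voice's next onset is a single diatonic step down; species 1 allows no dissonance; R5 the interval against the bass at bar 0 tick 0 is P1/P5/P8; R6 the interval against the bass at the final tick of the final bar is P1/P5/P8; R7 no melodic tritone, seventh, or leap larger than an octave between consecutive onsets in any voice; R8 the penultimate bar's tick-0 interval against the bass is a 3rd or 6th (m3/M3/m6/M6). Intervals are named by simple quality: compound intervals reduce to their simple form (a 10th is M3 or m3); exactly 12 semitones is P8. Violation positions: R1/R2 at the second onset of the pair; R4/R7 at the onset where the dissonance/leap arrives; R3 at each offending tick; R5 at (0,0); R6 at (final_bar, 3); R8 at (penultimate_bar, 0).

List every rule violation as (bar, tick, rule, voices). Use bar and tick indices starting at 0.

bar 0: v0=D3 v1=D4 downbeat P8
bar 1: v0=F3 v1=C4 downbeat P5
bar 2: v0=D3 v1=E4 downbeat M2
bar 3: v0=E3 v1=G3 downbeat m3
bar 4: v0=C3 v1=E3 downbeat M3
bar 5: v0=D3 v1=F3 downbeat m3
bar 6: v0=F3 v1=F4 downbeat P8
bar 7: v0=C3 v1=A3 downbeat M6
bar 8: v0=D3 v1=D4 downbeat P8
  -> R4 @ bar 2 tick 0 v(0, 1): D3/E4 M2 untreated
  -> R2 @ bar 6 tick 0 v(0, 1): D3/F3 m3 -> F3/F4 P8 similar
  -> R2 @ bar 8 tick 0 v(0, 1): C3/A3 M6 -> D3/D4 P8 similar

(2, 0, R4, (0, 1))
(6, 0, R2, (0, 1))
(8, 0, R2, (0, 1))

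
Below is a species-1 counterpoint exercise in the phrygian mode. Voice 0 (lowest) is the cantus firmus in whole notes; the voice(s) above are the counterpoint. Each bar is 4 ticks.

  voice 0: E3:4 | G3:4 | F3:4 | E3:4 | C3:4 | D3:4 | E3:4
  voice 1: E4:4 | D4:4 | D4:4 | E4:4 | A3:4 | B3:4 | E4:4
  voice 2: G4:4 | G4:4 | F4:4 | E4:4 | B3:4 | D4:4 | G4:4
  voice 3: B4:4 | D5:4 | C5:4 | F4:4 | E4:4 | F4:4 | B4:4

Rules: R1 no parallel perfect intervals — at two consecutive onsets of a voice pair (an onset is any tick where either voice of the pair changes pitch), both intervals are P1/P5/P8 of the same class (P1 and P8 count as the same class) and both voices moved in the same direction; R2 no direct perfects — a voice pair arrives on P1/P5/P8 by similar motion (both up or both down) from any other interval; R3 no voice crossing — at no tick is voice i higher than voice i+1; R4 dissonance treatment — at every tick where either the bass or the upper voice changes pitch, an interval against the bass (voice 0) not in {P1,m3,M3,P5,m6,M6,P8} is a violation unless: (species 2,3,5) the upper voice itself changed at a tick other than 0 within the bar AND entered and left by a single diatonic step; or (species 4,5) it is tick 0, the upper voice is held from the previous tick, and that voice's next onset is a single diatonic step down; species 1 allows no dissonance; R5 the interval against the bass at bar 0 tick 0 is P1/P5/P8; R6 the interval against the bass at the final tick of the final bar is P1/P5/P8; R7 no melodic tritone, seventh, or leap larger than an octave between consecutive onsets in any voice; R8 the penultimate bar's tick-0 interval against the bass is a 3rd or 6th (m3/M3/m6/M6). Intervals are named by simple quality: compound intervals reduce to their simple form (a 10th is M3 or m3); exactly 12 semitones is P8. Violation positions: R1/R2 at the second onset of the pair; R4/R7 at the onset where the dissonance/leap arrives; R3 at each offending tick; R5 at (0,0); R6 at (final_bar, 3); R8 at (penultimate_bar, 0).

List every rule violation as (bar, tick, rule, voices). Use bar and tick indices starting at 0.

(0, 0, R5, (0, 2))
(1, 0, R1, (0, 3))
(2, 0, R1, (0, 2))
(2, 0, R1, (0, 3))
(2, 0, R1, (2, 3))
(3, 0, R1, (0, 2))
(3, 0, R4, (0, 3))
(4, 0, R2, (1, 3))
(4, 0, R4, (0, 2))
(5, 0, R2, (0, 2))
(5, 0, R8, (0, 2))
(6, 0, R2, (0, 1))
(6, 0, R2, (0, 3))
(6, 0, R2, (1, 3))
(6, 0, R7, (3,))
(6, 3, R6, (0, 2))

bar 0: v0=E3 v1=E4 v2=G4 v3=B4 downbeat P5
bar 1: v0=G3 v1=D4 v2=G4 v3=D5 downbeat P5
bar 2: v0=F3 v1=D4 v2=F4 v3=C5 downbeat P5
bar 3: v0=E3 v1=E4 v2=E4 v3=F4 downbeat m2
bar 4: v0=C3 v1=A3 v2=B3 v3=E4 downbeat M3
bar 5: v0=D3 v1=B3 v2=D4 v3=F4 downbeat m3
bar 6: v0=E3 v1=E4 v2=G4 v3=B4 downbeat P5
  -> R5 @ bar 0 tick 0 v(0, 2): opens on m3
  -> R1 @ bar 1 tick 0 v(0, 3): E3/B4 P5 -> G3/D5 P5 similar
  -> R1 @ bar 2 tick 0 v(0, 2): G3/G4 P8 -> F3/F4 P8 similar
  -> R1 @ bar 2 tick 0 v(0, 3): G3/D5 P5 -> F3/C5 P5 similar
  -> R1 @ bar 2 tick 0 v(2, 3): G4/D5 P5 -> F4/C5 P5 similar
  -> R1 @ bar 3 tick 0 v(0, 2): F3/F4 P8 -> E3/E4 P8 similar
  -> R4 @ bar 3 tick 0 v(0, 3): E3/F4 m2 untreated
  -> R2 @ bar 4 tick 0 v(1, 3): E4/F4 m2 -> A3/E4 P5 similar
  -> R4 @ bar 4 tick 0 v(0, 2): C3/B3 M7 untreated
  -> R2 @ bar 5 tick 0 v(0, 2): C3/B3 M7 -> D3/D4 P8 similar
  -> R8 @ bar 5 tick 0 v(0, 2): penult P8 not 3rd/6th
  -> R2 @ bar 6 tick 0 v(0, 1): D3/B3 M6 -> E3/E4 P8 similar
  -> R2 @ bar 6 tick 0 v(0, 3): D3/F4 m3 -> E3/B4 P5 similar
  -> R2 @ bar 6 tick 0 v(1, 3): B3/F4 TT -> E4/B4 P5 similar
  -> R7 @ bar 6 tick 0 v(3,): F4->B4 leap 6st
  -> R6 @ bar 6 tick 3 v(0, 2): closes on m3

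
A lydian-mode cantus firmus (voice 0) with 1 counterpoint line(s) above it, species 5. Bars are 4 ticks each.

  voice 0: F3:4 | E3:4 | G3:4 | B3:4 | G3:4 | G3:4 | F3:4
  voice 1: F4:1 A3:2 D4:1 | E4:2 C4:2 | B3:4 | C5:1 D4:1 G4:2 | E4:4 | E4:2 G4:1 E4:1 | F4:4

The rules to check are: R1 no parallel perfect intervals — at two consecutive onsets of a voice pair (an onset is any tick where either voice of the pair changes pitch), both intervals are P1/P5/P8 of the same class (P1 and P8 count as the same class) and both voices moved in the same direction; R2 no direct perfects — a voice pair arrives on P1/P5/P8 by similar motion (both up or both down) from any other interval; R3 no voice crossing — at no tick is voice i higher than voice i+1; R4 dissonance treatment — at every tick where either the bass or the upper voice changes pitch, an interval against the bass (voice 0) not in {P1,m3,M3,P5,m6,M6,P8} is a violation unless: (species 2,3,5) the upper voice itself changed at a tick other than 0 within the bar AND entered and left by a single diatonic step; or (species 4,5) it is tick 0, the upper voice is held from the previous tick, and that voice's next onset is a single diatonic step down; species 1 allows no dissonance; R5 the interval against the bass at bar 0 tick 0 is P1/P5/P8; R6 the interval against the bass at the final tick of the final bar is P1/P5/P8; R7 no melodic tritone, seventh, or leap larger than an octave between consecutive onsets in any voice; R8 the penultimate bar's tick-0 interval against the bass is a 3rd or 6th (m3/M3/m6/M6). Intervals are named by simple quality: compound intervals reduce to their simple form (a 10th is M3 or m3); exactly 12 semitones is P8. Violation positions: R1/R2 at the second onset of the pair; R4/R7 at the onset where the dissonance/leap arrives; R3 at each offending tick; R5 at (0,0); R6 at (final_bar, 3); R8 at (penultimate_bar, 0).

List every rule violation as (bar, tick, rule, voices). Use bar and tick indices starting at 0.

bar 0: v0=F3 v1=F4 downbeat P8
bar 1: v0=E3 v1=E4 downbeat P8
bar 2: v0=G3 v1=B3 downbeat M3
bar 3: v0=B3 v1=C5 downbeat m2
bar 4: v0=G3 v1=E4 downbeat M6
bar 5: v0=G3 v1=E4 downbeat M6
bar 6: v0=F3 v1=F4 downbeat P8
  -> R4 @ bar 3 tick 0 v(0, 1): B3/C5 m2 untreated
  -> R7 @ bar 3 tick 0 v(1,): B3->C5 leap 13st
  -> R7 @ bar 3 tick 1 v(1,): C5->D4 leap 10st

(3, 0, R4, (0, 1))
(3, 0, R7, (1,))
(3, 1, R7, (1,))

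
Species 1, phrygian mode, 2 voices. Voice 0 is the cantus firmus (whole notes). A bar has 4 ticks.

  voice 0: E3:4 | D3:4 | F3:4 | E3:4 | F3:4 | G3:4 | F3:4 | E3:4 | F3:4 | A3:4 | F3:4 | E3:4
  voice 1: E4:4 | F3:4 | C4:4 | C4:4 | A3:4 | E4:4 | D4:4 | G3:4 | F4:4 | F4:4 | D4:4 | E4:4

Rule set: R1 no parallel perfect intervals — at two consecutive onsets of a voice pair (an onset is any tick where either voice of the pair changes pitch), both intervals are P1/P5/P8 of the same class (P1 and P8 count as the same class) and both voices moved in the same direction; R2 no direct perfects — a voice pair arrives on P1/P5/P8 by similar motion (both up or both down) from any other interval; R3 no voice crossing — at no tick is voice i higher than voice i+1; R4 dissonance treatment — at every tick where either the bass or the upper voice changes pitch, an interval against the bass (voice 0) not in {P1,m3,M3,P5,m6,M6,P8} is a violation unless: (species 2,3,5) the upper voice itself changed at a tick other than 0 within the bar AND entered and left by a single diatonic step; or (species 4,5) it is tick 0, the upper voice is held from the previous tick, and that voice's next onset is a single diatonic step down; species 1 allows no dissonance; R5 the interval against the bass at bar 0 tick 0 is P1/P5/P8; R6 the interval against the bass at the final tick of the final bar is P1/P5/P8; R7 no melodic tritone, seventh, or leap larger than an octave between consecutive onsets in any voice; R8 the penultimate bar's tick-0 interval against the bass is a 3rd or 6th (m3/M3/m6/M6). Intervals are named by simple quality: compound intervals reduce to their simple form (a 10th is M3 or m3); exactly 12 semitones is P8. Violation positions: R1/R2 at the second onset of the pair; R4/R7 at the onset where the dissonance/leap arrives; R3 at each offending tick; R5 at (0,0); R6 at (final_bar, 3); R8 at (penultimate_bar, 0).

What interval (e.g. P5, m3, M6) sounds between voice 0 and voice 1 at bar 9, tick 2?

m6

voice 0=A3 voice 1=F4 -> m6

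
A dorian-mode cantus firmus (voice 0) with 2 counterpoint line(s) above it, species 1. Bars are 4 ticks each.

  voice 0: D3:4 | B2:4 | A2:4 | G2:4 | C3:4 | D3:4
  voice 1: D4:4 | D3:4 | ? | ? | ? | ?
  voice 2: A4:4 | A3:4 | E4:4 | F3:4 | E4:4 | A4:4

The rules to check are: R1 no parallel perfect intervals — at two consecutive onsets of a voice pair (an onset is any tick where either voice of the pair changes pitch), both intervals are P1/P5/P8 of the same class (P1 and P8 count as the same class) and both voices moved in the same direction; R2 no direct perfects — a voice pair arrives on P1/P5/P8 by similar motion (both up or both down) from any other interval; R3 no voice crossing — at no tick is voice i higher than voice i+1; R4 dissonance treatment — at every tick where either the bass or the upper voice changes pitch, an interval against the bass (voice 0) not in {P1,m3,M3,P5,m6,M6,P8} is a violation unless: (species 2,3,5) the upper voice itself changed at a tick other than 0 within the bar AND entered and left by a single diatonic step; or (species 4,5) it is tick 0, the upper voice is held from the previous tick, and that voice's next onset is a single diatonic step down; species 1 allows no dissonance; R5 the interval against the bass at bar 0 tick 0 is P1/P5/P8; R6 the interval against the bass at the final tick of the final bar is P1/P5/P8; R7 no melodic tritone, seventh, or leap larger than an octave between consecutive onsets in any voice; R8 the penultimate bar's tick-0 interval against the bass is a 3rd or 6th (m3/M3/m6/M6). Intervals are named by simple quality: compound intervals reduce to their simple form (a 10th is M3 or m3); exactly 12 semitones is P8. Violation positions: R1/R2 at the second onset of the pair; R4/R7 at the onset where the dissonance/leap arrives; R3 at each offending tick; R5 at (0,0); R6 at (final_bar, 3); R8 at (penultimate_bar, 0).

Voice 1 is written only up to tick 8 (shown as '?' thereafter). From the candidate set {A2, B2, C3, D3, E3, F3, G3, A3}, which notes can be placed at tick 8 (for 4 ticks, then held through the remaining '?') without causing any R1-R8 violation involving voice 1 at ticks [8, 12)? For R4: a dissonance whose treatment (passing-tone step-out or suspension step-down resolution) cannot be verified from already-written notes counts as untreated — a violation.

A2: violates R2
B2: violates R4
C3: legal
D3: violates R4
E3: violates R2
F3: legal
G3: violates R4
A3: violates R1

{C3, F3}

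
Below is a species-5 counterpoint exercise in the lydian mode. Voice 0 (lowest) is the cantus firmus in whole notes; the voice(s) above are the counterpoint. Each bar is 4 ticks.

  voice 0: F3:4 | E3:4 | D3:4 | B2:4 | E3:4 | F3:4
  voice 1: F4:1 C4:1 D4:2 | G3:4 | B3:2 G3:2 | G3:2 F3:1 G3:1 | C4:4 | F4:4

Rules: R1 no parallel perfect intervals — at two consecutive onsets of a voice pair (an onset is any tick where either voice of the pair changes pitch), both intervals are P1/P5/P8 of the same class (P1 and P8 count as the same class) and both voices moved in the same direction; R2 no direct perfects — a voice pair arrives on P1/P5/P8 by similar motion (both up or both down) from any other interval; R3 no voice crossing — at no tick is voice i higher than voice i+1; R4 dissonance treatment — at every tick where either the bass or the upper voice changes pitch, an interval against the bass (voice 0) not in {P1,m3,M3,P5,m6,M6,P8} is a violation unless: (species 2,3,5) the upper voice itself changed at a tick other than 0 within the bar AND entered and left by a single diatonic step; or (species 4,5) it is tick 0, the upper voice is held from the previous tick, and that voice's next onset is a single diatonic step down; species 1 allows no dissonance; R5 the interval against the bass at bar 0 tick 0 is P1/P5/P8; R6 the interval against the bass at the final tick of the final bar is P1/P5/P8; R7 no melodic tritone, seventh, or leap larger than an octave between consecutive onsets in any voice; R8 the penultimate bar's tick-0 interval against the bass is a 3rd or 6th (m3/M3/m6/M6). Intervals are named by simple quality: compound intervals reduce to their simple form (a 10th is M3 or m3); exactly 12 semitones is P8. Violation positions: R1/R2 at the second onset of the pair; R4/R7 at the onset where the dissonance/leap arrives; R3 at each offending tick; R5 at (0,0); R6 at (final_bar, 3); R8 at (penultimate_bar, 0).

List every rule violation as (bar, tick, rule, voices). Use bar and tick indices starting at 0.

(2, 2, R4, (0, 1))
(5, 0, R2, (0, 1))

bar 0: v0=F3 v1=F4 downbeat P8
bar 1: v0=E3 v1=G3 downbeat m3
bar 2: v0=D3 v1=B3 downbeat M6
bar 3: v0=B2 v1=G3 downbeat m6
bar 4: v0=E3 v1=C4 downbeat m6
bar 5: v0=F3 v1=F4 downbeat P8
  -> R4 @ bar 2 tick 2 v(0, 1): D3/G3 P4 untreated
  -> R2 @ bar 5 tick 0 v(0, 1): E3/C4 m6 -> F3/F4 P8 similar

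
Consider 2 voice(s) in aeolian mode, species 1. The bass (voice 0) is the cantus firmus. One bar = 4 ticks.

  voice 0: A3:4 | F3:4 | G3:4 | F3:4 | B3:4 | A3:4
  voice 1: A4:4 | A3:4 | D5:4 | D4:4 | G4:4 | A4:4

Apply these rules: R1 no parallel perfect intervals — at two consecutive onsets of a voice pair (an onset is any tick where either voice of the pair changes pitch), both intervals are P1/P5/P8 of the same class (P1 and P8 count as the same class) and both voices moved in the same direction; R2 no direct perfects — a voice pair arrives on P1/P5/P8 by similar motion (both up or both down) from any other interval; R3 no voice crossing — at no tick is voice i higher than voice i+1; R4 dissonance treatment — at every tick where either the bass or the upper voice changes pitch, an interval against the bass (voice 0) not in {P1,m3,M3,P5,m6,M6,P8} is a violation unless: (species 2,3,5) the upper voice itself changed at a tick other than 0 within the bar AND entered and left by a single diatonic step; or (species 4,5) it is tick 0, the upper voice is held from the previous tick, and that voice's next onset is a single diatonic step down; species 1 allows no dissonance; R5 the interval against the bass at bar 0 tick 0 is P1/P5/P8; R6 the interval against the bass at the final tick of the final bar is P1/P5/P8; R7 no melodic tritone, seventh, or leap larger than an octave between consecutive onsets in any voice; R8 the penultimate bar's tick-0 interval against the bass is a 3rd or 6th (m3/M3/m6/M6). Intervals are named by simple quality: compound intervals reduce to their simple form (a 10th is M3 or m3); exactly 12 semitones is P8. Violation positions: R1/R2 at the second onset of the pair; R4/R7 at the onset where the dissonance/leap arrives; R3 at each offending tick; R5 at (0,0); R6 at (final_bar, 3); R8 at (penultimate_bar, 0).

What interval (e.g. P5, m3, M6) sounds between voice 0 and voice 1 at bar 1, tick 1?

voice 0=F3 voice 1=A3 -> M3

M3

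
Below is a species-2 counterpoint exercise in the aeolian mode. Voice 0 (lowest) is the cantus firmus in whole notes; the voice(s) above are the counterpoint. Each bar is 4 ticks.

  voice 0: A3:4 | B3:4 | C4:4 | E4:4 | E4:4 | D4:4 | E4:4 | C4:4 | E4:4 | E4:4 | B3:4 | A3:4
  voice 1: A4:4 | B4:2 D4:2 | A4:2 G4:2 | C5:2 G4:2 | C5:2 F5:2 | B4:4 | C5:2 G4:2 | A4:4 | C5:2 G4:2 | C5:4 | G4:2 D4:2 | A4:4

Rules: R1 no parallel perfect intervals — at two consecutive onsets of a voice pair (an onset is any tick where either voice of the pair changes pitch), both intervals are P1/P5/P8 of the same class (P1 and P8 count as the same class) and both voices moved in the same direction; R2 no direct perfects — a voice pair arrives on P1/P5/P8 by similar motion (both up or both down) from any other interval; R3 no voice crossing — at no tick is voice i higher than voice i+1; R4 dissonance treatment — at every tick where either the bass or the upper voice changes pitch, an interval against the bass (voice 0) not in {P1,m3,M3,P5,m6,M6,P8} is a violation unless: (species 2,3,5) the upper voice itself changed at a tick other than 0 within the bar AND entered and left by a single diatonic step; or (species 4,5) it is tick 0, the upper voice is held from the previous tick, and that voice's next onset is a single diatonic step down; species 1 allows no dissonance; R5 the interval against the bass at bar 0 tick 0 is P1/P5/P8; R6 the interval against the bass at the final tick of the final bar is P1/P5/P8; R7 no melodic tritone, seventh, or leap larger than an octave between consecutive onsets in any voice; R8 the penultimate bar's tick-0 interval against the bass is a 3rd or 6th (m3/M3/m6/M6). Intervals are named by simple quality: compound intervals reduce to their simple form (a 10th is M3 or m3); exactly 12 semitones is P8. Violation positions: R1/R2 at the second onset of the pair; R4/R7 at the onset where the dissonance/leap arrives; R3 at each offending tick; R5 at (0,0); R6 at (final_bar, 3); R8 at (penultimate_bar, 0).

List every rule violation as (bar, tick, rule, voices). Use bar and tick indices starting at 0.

bar 0: v0=A3 v1=A4 downbeat P8
bar 1: v0=B3 v1=B4 downbeat P8
bar 2: v0=C4 v1=A4 downbeat M6
bar 3: v0=E4 v1=C5 downbeat m6
bar 4: v0=E4 v1=C5 downbeat m6
bar 5: v0=D4 v1=B4 downbeat M6
bar 6: v0=E4 v1=C5 downbeat m6
bar 7: v0=C4 v1=A4 downbeat M6
bar 8: v0=E4 v1=C5 downbeat m6
bar 9: v0=E4 v1=C5 downbeat m6
bar 10: v0=B3 v1=G4 downbeat m6
bar 11: v0=A3 v1=A4 downbeat P8
  -> R1 @ bar 1 tick 0 v(0, 1): A3/A4 P8 -> B3/B4 P8 similar
  -> R4 @ bar 4 tick 2 v(0, 1): E4/F5 m2 untreated
  -> R7 @ bar 5 tick 0 v(1,): F5->B4 leap 6st

(1, 0, R1, (0, 1))
(4, 2, R4, (0, 1))
(5, 0, R7, (1,))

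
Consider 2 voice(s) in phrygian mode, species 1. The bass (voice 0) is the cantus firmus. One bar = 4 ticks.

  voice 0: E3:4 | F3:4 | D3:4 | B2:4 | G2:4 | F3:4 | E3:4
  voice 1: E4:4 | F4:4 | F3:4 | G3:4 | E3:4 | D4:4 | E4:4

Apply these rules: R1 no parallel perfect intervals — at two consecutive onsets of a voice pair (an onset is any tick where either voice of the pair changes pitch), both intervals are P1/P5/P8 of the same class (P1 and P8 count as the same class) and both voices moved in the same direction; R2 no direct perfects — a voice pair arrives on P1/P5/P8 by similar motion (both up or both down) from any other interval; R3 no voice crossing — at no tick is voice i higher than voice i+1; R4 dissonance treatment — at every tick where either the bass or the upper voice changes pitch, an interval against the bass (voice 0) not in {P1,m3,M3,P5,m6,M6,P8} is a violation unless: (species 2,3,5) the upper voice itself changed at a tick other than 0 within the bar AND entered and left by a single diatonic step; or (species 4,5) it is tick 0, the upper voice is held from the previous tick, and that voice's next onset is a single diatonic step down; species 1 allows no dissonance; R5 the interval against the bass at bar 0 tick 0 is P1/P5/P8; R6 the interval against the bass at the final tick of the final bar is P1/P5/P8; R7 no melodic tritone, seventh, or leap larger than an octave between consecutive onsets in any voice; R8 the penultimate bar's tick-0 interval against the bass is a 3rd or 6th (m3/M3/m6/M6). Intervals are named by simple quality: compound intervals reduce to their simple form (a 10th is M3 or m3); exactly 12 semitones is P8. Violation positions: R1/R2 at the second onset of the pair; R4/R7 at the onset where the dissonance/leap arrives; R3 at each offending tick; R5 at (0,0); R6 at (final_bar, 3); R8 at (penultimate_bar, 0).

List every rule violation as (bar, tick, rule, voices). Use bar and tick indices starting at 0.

bar 0: v0=E3 v1=E4 downbeat P8
bar 1: v0=F3 v1=F4 downbeat P8
bar 2: v0=D3 v1=F3 downbeat m3
bar 3: v0=B2 v1=G3 downbeat m6
bar 4: v0=G2 v1=E3 downbeat M6
bar 5: v0=F3 v1=D4 downbeat M6
bar 6: v0=E3 v1=E4 downbeat P8
  -> R1 @ bar 1 tick 0 v(0, 1): E3/E4 P8 -> F3/F4 P8 similar
  -> R7 @ bar 5 tick 0 v(0,): G2->F3 leap 10st
  -> R7 @ bar 5 tick 0 v(1,): E3->D4 leap 10st

(1, 0, R1, (0, 1))
(5, 0, R7, (0,))
(5, 0, R7, (1,))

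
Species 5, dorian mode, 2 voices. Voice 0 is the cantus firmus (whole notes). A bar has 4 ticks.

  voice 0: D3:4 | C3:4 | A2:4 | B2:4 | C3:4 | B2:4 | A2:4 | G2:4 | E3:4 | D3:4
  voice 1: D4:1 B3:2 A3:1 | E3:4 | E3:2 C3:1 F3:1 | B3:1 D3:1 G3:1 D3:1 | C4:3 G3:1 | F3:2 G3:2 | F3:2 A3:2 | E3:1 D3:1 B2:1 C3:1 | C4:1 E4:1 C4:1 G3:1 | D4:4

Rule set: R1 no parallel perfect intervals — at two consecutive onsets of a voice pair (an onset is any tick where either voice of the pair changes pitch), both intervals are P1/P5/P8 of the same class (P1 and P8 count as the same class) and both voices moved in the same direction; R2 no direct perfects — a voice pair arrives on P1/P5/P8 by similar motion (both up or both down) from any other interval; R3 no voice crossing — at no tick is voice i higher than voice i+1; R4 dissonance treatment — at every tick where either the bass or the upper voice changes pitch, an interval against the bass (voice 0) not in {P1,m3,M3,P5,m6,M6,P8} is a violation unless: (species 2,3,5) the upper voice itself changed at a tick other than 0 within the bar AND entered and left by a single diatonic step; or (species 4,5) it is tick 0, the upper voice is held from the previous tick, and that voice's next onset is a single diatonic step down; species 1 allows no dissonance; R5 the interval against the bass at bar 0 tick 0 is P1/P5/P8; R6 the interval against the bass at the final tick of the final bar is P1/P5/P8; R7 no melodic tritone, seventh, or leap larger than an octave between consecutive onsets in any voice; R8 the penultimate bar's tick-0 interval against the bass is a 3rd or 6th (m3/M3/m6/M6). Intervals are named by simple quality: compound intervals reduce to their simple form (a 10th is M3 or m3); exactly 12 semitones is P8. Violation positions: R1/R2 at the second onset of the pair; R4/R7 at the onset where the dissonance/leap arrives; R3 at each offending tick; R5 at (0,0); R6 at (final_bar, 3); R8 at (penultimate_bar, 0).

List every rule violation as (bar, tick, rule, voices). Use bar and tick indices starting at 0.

bar 0: v0=D3 v1=D4 downbeat P8
bar 1: v0=C3 v1=E3 downbeat M3
bar 2: v0=A2 v1=E3 downbeat P5
bar 3: v0=B2 v1=B3 downbeat P8
bar 4: v0=C3 v1=C4 downbeat P8
bar 5: v0=B2 v1=F3 downbeat TT
bar 6: v0=A2 v1=F3 downbeat m6
bar 7: v0=G2 v1=E3 downbeat M6
bar 8: v0=E3 v1=C4 downbeat m6
bar 9: v0=D3 v1=D4 downbeat P8
  -> R2 @ bar 3 tick 0 v(0, 1): A2/F3 m6 -> B2/B3 P8 similar
  -> R7 @ bar 3 tick 0 v(1,): F3->B3 leap 6st
  -> R2 @ bar 4 tick 0 v(0, 1): B2/D3 m3 -> C3/C4 P8 similar
  -> R7 @ bar 4 tick 0 v(1,): D3->C4 leap 10st
  -> R4 @ bar 5 tick 0 v(0, 1): B2/F3 TT untreated
  -> R4 @ bar 7 tick 3 v(0, 1): G2/C3 P4 untreated

(3, 0, R2, (0, 1))
(3, 0, R7, (1,))
(4, 0, R2, (0, 1))
(4, 0, R7, (1,))
(5, 0, R4, (0, 1))
(7, 3, R4, (0, 1))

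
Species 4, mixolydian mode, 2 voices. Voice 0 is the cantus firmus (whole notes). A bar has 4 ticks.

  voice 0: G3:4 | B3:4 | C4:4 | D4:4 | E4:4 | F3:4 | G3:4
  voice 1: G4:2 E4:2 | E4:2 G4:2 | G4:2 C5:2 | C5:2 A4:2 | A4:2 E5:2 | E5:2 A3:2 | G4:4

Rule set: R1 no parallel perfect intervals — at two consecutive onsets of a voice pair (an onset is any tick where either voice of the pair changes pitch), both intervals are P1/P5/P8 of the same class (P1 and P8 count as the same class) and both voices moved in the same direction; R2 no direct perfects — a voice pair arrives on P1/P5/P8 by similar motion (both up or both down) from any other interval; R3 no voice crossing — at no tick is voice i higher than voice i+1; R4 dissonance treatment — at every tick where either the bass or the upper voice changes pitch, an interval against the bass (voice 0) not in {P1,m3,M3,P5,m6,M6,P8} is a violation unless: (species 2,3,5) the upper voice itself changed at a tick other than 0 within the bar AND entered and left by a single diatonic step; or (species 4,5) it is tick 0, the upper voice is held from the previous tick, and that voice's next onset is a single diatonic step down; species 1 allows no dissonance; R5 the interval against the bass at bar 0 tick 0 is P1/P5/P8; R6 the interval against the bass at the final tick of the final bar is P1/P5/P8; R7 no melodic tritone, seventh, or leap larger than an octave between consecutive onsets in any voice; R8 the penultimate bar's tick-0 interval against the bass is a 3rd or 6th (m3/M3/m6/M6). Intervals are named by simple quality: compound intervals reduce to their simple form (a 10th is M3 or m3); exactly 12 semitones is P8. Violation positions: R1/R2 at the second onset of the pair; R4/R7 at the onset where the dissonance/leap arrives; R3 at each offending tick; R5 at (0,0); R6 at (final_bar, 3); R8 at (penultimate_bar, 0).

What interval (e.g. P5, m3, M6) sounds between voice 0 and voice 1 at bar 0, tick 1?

voice 0=G3 voice 1=G4 -> P8

P8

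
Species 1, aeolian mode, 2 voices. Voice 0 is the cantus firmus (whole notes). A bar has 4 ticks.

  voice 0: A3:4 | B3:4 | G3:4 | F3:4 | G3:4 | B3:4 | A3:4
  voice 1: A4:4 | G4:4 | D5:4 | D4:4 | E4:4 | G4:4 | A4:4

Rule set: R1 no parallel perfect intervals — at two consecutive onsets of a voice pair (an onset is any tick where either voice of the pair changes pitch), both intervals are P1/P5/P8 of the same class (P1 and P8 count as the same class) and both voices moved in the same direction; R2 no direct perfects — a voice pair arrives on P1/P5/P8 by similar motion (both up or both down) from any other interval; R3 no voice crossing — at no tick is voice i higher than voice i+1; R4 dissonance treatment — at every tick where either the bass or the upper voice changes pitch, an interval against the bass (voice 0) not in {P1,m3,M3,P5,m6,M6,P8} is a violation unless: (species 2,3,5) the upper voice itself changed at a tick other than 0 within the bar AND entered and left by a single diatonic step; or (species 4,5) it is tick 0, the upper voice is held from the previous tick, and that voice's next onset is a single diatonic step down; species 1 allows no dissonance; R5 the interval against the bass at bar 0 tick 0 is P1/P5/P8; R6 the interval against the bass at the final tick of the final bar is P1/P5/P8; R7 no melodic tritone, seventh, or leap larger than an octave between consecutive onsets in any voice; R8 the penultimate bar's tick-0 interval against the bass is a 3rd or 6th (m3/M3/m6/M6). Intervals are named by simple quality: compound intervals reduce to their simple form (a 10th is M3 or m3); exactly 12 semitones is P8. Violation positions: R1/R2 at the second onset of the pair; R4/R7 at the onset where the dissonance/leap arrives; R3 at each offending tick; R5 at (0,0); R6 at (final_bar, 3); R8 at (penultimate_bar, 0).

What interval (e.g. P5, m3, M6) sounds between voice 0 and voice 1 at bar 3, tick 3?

voice 0=F3 voice 1=D4 -> M6

M6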